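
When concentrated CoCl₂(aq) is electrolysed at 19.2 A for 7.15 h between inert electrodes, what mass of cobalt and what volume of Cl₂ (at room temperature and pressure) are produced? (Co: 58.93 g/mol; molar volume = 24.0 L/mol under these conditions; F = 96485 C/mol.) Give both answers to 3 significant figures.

151 g Co; 61.5 L Cl₂

Q = 19.2 × 25740 = 4.942×10^5 C; n(e⁻) = 4.942×10^5 / 96485 = 5.122 mol
Cathode: Co²⁺ + 2e⁻ → Co → n(Co) = 5.122/2 = 2.561 mol → 151 g
Anode: 2Cl⁻ → Cl₂ + 2e⁻ → n(Cl₂) = 5.122/2 = 2.561 mol → 61.5 L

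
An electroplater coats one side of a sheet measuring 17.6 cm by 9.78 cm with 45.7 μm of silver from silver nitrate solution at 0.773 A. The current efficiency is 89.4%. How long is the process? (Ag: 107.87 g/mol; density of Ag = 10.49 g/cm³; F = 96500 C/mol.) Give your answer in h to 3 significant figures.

Plated area = 17.6 × 9.78 = 172.1 cm²
Volume = 172.1 × 45.7×10⁻⁴ cm = 0.7865 cm³
m(Ag) = 0.7865 × 10.49 = 8.250 g
n(Ag) = 8.250 / 107.87 = 0.07648 mol; n(e⁻) = 0.07648 mol
Q = 0.07648 × 96500 / 0.894 = 8255 C
t = 8255 / 0.773 = 10680 s = 2.97 h

2.97 h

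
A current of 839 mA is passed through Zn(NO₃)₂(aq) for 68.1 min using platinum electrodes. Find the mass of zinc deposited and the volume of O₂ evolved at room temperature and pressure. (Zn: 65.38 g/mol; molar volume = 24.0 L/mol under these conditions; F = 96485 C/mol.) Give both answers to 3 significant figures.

1.16 g Zn; 0.213 L O₂

Q = 0.839 × 4086 = 3428 C; n(e⁻) = 3428 / 96485 = 0.03553 mol
Cathode: Zn²⁺ + 2e⁻ → Zn → n(Zn) = 0.03553/2 = 0.01777 mol → 1.16 g
Anode: 2H₂O → O₂ + 4H⁺ + 4e⁻ → n(O₂) = 0.03553/4 = 0.008883 mol → 0.213 L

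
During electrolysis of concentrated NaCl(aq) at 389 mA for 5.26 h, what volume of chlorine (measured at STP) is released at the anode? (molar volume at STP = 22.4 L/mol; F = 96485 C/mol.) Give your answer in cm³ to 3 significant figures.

855 cm³

Charge passed = 0.389 × 18936 = 7366 C
Moles of electrons = 7366 / 96485 = 0.07634 mol
2Cl⁻ → Cl₂ + 2e⁻, so n(Cl₂) = 0.07634 / 2 = 0.03817 mol
V = 0.03817 × 22.4 = 0.8550 L
= 855 cm³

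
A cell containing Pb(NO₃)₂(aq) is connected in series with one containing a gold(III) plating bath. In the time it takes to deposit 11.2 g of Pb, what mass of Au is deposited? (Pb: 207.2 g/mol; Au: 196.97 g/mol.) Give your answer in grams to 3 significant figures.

n(Pb) = 11.2 / 207.2 = 0.05405 mol
Pb²⁺ + 2e⁻ → Pb, so n(e⁻) = 2 × 0.05405 = 0.1081 mol
Since the cells are in series, n(e⁻) in the Au cell is also 0.1081 mol.
Au³⁺ + 3e⁻ → Au, so n(Au) = 0.1081 / 3 = 0.03603 mol
m(Au) = 0.03603 × 196.97 = 7.10 g

7.10 g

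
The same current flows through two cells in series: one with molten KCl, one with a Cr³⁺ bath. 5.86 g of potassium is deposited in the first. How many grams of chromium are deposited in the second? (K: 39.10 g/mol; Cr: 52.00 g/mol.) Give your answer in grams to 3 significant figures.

2.60 g

n(K) = 5.86 / 39.10 = 0.1499 mol
K⁺ + e⁻ → K, so n(e⁻) = 0.1499 mol
Same current for the same time ⇒ same n(e⁻) = 0.1499 mol in both cells.
Cr³⁺ + 3e⁻ → Cr, so n(Cr) = 0.1499 / 3 = 0.04997 mol
m(Cr) = 0.04997 × 52.00 = 2.60 g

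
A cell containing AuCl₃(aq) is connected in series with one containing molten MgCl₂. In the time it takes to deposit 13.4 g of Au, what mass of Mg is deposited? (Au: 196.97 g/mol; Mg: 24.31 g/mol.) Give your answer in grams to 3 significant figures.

n(Au) = 13.4 / 196.97 = 0.06803 mol
Au³⁺ + 3e⁻ → Au, so n(e⁻) = 3 × 0.06803 = 0.2041 mol
In series, the same 0.2041 mol of electrons flows through the second cell.
Mg²⁺ + 2e⁻ → Mg, so n(Mg) = 0.2041 / 2 = 0.1021 mol
m(Mg) = 0.1021 × 24.31 = 2.48 g

2.48 g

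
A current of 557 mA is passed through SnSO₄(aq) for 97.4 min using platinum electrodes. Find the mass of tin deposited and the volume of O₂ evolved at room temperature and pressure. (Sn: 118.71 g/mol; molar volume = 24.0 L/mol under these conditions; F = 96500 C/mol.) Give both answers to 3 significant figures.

2.00 g Sn; 0.202 L O₂

Q = 0.557 × 5844 = 3255 C; n(e⁻) = 3255 / 96500 = 0.03373 mol
Cathode: Sn²⁺ + 2e⁻ → Sn → n(Sn) = 0.03373/2 = 0.01687 mol → 2.00 g
Anode: 2H₂O → O₂ + 4H⁺ + 4e⁻ → n(O₂) = 0.03373/4 = 0.008433 mol → 0.202 L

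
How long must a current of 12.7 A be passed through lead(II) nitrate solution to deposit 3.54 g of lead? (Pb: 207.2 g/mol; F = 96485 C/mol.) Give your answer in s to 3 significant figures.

260 s

n(Pb) = 3.54 / 207.2 = 0.01708 mol
Pb²⁺ + 2e⁻ → Pb, so n(e⁻) = 2 × 0.01708 = 0.03416 mol
Q = 0.03416 × 96485 = 3296 C
t = Q / I = 3296 / 12.7 = 259.5 s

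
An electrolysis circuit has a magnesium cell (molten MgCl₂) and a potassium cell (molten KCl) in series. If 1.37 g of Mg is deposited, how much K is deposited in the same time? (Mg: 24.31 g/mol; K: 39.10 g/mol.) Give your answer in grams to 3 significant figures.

4.41 g

n(Mg) = 1.37 / 24.31 = 0.05636 mol
Mg²⁺ + 2e⁻ → Mg, so n(e⁻) = 2 × 0.05636 = 0.1127 mol
In series, the same 0.1127 mol of electrons flows through the second cell.
K⁺ + e⁻ → K, so n(K) = 0.1127 mol
m(K) = 0.1127 × 39.10 = 4.41 g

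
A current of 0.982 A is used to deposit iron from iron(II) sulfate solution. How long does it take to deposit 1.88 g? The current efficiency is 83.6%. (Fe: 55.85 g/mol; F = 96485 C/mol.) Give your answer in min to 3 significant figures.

132 min

n(Fe) = 1.88 / 55.85 = 0.03366 mol
Fe²⁺ + 2e⁻ → Fe, so n(e⁻) = 2 × 0.03366 = 0.06732 mol
Q = 0.06732 × 96485 / 0.836 = 7770 C
t = Q / I = 7770 / 0.982 = 7912 s = 132 min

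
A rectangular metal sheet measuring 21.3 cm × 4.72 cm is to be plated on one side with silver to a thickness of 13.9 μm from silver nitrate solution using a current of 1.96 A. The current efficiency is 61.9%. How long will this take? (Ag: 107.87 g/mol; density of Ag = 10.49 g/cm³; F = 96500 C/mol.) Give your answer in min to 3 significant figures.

Plated area = 21.3 × 4.72 = 100.5 cm²
Volume = 100.5 × 13.9×10⁻⁴ cm = 0.1397 cm³
m(Ag) = 0.1397 × 10.49 = 1.465 g
n(Ag) = 1.465 / 107.87 = 0.01358 mol; n(e⁻) = 0.01358 mol
Q = 0.01358 × 96500 / 0.619 = 2117 C
t = 2117 / 1.96 = 1080 s = 18.0 min

18.0 min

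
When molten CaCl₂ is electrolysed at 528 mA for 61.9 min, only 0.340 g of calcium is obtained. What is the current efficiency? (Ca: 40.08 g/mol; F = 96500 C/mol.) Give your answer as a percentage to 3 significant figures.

Q = 0.528 × 3714 = 1961 C
n(e⁻) = 1961 / 96500 = 0.02032 mol
Ca²⁺ + 2e⁻ → Ca, so theoretical n(Ca) = 0.01016 mol → 0.4072 g
Efficiency = 0.340 / 0.4072 = 0.8350 = 83.5%

83.5%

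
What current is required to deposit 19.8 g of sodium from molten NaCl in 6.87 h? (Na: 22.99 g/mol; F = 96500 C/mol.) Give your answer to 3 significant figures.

n(Na) = 19.8 / 22.99 = 0.8612 mol
Na⁺ + e⁻ → Na, so n(e⁻) = 0.8612 mol
Q = 0.8612 × 96500 = 83110 C
I = Q / t = 83110 / 24732 s = 3.36 A

3.36 A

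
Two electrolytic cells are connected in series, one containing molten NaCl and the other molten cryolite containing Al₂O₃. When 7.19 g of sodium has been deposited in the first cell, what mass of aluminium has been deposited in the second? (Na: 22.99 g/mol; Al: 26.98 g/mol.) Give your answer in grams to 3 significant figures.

2.81 g

n(Na) = 7.19 / 22.99 = 0.3127 mol
Na⁺ + e⁻ → Na, so n(e⁻) = 0.3127 mol
The cells are in series, so the same charge (and hence the same n(e⁻) = 0.3127 mol) passes through both.
Al³⁺ + 3e⁻ → Al, so n(Al) = 0.3127 / 3 = 0.1042 mol
m(Al) = 0.1042 × 26.98 = 2.81 g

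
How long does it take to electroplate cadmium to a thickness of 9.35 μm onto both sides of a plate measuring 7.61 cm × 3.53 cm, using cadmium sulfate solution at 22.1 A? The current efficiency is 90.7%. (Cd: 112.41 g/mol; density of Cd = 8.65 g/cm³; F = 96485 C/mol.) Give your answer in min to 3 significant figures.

Plated area = 2 × 7.61 × 3.53 = 53.73 cm²
Volume = 53.73 × 9.35×10⁻⁴ cm = 0.05024 cm³
m(Cd) = 0.05024 × 8.65 = 0.4346 g
n(Cd) = 0.4346 / 112.41 = 0.003866 mol; n(e⁻) = 2 × 0.003866 = 0.007732 mol
Q = 0.007732 × 96485 / 0.907 = 822.5 C
t = 822.5 / 22.1 = 37.22 s = 0.620 min

0.620 min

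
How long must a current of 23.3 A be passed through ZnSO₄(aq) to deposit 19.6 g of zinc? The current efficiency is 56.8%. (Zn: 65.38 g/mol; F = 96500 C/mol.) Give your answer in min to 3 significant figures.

72.9 min

n(Zn) = 19.6 / 65.38 = 0.2998 mol
Zn²⁺ + 2e⁻ → Zn, so n(e⁻) = 2 × 0.2998 = 0.5996 mol
Q = 0.5996 × 96500 / 0.568 = 1.019×10^5 C
t = Q / I = 1.019×10^5 / 23.3 = 4373 s = 72.9 min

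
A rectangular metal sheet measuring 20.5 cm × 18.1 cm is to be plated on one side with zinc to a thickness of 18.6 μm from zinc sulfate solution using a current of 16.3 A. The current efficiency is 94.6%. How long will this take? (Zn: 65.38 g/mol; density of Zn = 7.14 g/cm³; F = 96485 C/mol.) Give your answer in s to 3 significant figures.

943 s

Plated area = 20.5 × 18.1 = 371.1 cm²
Volume = 371.1 × 18.6×10⁻⁴ cm = 0.6902 cm³
m(Zn) = 0.6902 × 7.14 = 4.928 g
n(Zn) = 4.928 / 65.38 = 0.07537 mol; n(e⁻) = 2 × 0.07537 = 0.1507 mol
Q = 0.1507 × 96485 / 0.946 = 15370 C
t = 15370 / 16.3 = 942.9 s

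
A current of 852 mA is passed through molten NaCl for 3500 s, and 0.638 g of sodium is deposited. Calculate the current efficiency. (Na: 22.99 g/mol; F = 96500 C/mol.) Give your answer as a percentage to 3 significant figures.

89.8%

Q = 0.852 × 3500 = 2982 C
n(e⁻) = 2982 / 96500 = 0.03090 mol
Na⁺ + e⁻ → Na, so theoretical n(Na) = 0.03090 mol → 0.7104 g
Efficiency = 0.638 / 0.7104 = 0.8981 = 89.8%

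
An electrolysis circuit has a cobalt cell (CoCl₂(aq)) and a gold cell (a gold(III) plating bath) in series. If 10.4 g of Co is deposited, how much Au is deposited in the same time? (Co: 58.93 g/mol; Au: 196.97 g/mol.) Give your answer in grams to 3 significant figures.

n(Co) = 10.4 / 58.93 = 0.1765 mol
Co²⁺ + 2e⁻ → Co, so n(e⁻) = 2 × 0.1765 = 0.3530 mol
Same current for the same time ⇒ same n(e⁻) = 0.3530 mol in both cells.
Au³⁺ + 3e⁻ → Au, so n(Au) = 0.3530 / 3 = 0.1177 mol
m(Au) = 0.1177 × 196.97 = 23.2 g

23.2 g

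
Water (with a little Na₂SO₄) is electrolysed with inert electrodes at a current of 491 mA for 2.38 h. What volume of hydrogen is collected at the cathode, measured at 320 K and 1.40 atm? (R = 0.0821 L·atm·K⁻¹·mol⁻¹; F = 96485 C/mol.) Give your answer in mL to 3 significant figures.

Charge passed = 0.491 × 8568 = 4207 C
Moles of electrons = 4207 / 96485 = 0.04360 mol
2H⁺ + 2e⁻ → H₂, so n(H₂) = 0.04360 / 2 = 0.02180 mol
V = nRT/P = 0.02180 × 0.0821 × 320 / 1.40 = 0.4091 L
= 409 mL

409 mL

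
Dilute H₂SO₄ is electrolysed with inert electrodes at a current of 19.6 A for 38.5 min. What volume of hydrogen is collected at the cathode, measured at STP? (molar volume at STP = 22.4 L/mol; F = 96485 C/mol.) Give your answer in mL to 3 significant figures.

5260 mL

Q = It = 19.6 × 2310 = 45280 C
Moles of electrons = 45280 / 96485 = 0.4693 mol
2H⁺ + 2e⁻ → H₂, so n(H₂) = 0.4693 / 2 = 0.2347 mol
V = 0.2347 × 22.4 = 5.257 L
= 5260 mL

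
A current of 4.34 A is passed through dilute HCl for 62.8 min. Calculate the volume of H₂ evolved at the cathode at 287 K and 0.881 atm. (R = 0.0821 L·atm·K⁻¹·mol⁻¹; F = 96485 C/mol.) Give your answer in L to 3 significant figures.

2.27 L

Q = 4.34 A × 3768 s = 16350 C
n(e⁻) = 16350 / 96485 = 0.1695 mol
2H⁺ + 2e⁻ → H₂, so n(H₂) = 0.1695 / 2 = 0.08475 mol
V = nRT/P = 0.08475 × 0.0821 × 287 / 0.881 = 2.267 L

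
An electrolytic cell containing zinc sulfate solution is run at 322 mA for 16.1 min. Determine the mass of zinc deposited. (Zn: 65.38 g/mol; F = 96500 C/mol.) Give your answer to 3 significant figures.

0.105 g

Q = It = 0.322 × 966 = 311.1 C
n(e⁻) = 311.1 / 96500 = 0.003224 mol
Zn²⁺ + 2e⁻ → Zn, so n(Zn) = 0.003224 / 2 = 0.001612 mol
m = 0.001612 × 65.38 = 0.105 g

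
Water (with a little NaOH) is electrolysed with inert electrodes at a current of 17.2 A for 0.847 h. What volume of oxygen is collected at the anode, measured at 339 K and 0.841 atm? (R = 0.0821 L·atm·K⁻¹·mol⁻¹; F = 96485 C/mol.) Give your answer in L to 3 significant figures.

Q = It = 17.2 × 3049.2 = 52450 C
Moles of electrons = 52450 / 96485 = 0.5436 mol
2H₂O → O₂ + 4H⁺ + 4e⁻, so n(O₂) = 0.5436 / 4 = 0.1359 mol
V = nRT/P = 0.1359 × 0.0821 × 339 / 0.841 = 4.497 L

4.50 L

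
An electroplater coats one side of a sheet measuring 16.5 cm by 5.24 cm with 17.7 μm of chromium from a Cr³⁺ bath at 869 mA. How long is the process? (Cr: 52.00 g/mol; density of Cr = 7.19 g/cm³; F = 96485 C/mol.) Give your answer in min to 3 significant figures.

117 min

Plated area = 16.5 × 5.24 = 86.46 cm²
Volume = 86.46 × 17.7×10⁻⁴ cm = 0.1530 cm³
m(Cr) = 0.1530 × 7.19 = 1.100 g
n(Cr) = 1.100 / 52.00 = 0.02115 mol; n(e⁻) = 3 × 0.02115 = 0.06345 mol
Q = 0.06345 × 96485 = 6122 C
t = 6122 / 0.869 = 7045 s = 117 min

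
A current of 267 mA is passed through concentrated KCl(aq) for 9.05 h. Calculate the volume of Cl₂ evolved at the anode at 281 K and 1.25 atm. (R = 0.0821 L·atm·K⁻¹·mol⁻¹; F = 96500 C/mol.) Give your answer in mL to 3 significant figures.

Charge passed = 0.267 × 32580 = 8699 C
n(e⁻) = Q/F = 8699/96500 = 0.09015 mol
2Cl⁻ → Cl₂ + 2e⁻, so n(Cl₂) = 0.09015 / 2 = 0.04508 mol
V = nRT/P = 0.04508 × 0.0821 × 281 / 1.25 = 0.8320 L
= 832 mL

832 mL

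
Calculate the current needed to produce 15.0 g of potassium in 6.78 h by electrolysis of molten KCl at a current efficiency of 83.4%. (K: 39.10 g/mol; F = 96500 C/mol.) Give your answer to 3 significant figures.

n(K) = 15.0 / 39.10 = 0.3836 mol
K⁺ + e⁻ → K, so n(e⁻) = 0.3836 mol
Q = 0.3836 × 96500 / 0.834 = 44390 C
I = Q / t = 44390 / 24408 s = 1.82 A

1.82 A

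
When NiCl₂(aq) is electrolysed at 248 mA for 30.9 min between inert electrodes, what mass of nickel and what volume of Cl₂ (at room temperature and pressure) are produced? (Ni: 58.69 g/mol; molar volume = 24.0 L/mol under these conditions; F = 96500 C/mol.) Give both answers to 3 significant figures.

0.140 g Ni; 0.0572 L Cl₂

Q = 0.248 × 1854 = 459.8 C; n(e⁻) = 459.8 / 96500 = 0.004765 mol
Cathode: Ni²⁺ + 2e⁻ → Ni → n(Ni) = 0.004765/2 = 0.002383 mol → 0.140 g
Anode: 2Cl⁻ → Cl₂ + 2e⁻ → n(Cl₂) = 0.004765/2 = 0.002383 mol → 0.0572 L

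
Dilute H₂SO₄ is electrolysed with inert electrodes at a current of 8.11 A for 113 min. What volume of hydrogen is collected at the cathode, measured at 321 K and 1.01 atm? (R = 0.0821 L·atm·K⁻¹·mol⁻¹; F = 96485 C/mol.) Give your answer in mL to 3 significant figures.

Charge passed = 8.11 × 6780 = 54990 C
n(e⁻) = 54990 / 96485 = 0.5699 mol
2H⁺ + 2e⁻ → H₂, so n(H₂) = 0.5699 / 2 = 0.2850 mol
V = nRT/P = 0.2850 × 0.0821 × 321 / 1.01 = 7.437 L
= 7440 mL

7440 mL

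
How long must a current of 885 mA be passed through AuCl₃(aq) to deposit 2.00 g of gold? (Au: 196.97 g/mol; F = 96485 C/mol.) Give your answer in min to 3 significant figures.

n(Au) = 2.00 / 196.97 = 0.01015 mol
Au³⁺ + 3e⁻ → Au, so n(e⁻) = 3 × 0.01015 = 0.03045 mol
Q = 0.03045 × 96485 = 2938 C
t = Q / I = 2938 / 0.885 = 3320 s = 55.3 min

55.3 min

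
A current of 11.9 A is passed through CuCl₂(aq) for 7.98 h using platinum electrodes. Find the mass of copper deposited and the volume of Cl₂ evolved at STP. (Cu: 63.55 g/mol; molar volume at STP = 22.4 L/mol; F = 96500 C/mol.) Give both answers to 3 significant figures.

Q = 11.9 × 28728 = 3.419×10^5 C; n(e⁻) = 3.419×10^5 / 96500 = 3.543 mol
Cathode: Cu²⁺ + 2e⁻ → Cu → n(Cu) = 3.543/2 = 1.772 mol → 113 g
Anode: 2Cl⁻ → Cl₂ + 2e⁻ → n(Cl₂) = 3.543/2 = 1.772 mol → 39.7 L

113 g Cu; 39.7 L Cl₂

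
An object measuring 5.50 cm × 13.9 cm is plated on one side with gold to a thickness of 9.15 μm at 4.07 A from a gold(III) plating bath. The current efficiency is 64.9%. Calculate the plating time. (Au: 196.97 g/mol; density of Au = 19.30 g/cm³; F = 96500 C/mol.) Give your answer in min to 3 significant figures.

Plated area = 5.50 × 13.9 = 76.45 cm²
Volume = 76.45 × 9.15×10⁻⁴ cm = 0.06995 cm³
m(Au) = 0.06995 × 19.30 = 1.350 g
n(Au) = 1.350 / 196.97 = 0.006854 mol; n(e⁻) = 3 × 0.006854 = 0.02056 mol
Q = 0.02056 × 96500 / 0.649 = 3057 C
t = 3057 / 4.07 = 751.1 s = 12.5 min

12.5 min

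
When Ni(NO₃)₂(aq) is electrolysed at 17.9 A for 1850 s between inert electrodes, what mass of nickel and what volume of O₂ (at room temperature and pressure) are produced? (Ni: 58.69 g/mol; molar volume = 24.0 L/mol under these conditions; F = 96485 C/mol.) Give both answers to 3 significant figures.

10.1 g Ni; 2.06 L O₂

Q = 17.9 × 1850 = 33120 C; n(e⁻) = 33120 / 96485 = 0.3433 mol
Cathode: Ni²⁺ + 2e⁻ → Ni → n(Ni) = 0.3433/2 = 0.1717 mol → 10.1 g
Anode: 2H₂O → O₂ + 4H⁺ + 4e⁻ → n(O₂) = 0.3433/4 = 0.08583 mol → 2.06 L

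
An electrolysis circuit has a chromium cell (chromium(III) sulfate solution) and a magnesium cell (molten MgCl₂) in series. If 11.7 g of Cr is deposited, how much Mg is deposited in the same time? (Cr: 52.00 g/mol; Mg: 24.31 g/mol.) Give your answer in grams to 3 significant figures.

n(Cr) = 11.7 / 52.00 = 0.2250 mol
Cr³⁺ + 3e⁻ → Cr, so n(e⁻) = 3 × 0.2250 = 0.6750 mol
Same current for the same time ⇒ same n(e⁻) = 0.6750 mol in both cells.
Mg²⁺ + 2e⁻ → Mg, so n(Mg) = 0.6750 / 2 = 0.3375 mol
m(Mg) = 0.3375 × 24.31 = 8.20 g

8.20 g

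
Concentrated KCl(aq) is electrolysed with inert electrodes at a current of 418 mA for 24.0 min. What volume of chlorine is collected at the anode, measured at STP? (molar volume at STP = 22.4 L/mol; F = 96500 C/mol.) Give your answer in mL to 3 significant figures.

Charge passed = 0.418 × 1440 = 601.9 C
n(e⁻) = 601.9 / 96500 = 0.006237 mol
2Cl⁻ → Cl₂ + 2e⁻, so n(Cl₂) = 0.006237 / 2 = 0.003119 mol
V = 0.003119 × 22.4 = 0.06987 L
= 69.9 mL

69.9 mL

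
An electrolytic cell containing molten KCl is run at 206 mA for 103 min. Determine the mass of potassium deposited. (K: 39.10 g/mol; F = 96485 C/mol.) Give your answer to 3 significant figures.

0.516 g

Charge passed = 0.206 × 6180 = 1273 C
Moles of electrons = 1273 / 96485 = 0.01319 mol
K⁺ + e⁻ → K, so n(K) = 0.01319 mol
m = 0.01319 × 39.10 = 0.516 g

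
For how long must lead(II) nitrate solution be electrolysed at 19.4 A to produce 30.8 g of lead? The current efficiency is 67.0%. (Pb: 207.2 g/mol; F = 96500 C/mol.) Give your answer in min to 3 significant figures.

n(Pb) = 30.8 / 207.2 = 0.1486 mol
Pb²⁺ + 2e⁻ → Pb, so n(e⁻) = 2 × 0.1486 = 0.2972 mol
Q = 0.2972 × 96500 / 0.670 = 42810 C
t = Q / I = 42810 / 19.4 = 2207 s = 36.8 min

36.8 min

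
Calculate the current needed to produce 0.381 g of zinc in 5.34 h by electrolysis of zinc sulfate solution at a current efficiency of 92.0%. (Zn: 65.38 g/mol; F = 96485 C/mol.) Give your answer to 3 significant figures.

0.0636 A

n(Zn) = 0.381 / 65.38 = 0.005827 mol
Zn²⁺ + 2e⁻ → Zn, so n(e⁻) = 2 × 0.005827 = 0.01165 mol
Q = 0.01165 × 96485 / 0.920 = 1222 C
I = Q / t = 1222 / 19224 s = 0.0636 A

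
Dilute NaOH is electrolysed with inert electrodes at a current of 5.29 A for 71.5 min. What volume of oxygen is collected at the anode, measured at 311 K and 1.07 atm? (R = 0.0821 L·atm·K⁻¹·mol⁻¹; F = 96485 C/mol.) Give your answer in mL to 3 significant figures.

Charge passed = 5.29 × 4290 = 22690 C
Moles of electrons = 22690 / 96485 = 0.2352 mol
2H₂O → O₂ + 4H⁺ + 4e⁻, so n(O₂) = 0.2352 / 4 = 0.05880 mol
V = nRT/P = 0.05880 × 0.0821 × 311 / 1.07 = 1.403 L
= 1400 mL

1400 mL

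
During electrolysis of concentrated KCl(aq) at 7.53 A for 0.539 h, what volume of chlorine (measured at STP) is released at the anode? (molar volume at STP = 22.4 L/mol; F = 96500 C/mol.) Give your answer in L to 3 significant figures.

1.70 L

Q = 7.53 A × 1940.4 s = 14610 C
Moles of electrons = 14610 / 96500 = 0.1514 mol
2Cl⁻ → Cl₂ + 2e⁻, so n(Cl₂) = 0.1514 / 2 = 0.07570 mol
V = 0.07570 × 22.4 = 1.696 L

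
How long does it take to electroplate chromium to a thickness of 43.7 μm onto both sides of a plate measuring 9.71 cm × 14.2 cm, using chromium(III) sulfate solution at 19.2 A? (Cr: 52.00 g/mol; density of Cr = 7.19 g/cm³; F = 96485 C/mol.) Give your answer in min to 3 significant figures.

41.9 min

Plated area = 2 × 9.71 × 14.2 = 275.8 cm²
Volume = 275.8 × 43.7×10⁻⁴ cm = 1.205 cm³
m(Cr) = 1.205 × 7.19 = 8.664 g
n(Cr) = 8.664 / 52.00 = 0.1666 mol; n(e⁻) = 3 × 0.1666 = 0.4998 mol
Q = 0.4998 × 96485 = 48220 C
t = 48220 / 19.2 = 2511 s = 41.9 min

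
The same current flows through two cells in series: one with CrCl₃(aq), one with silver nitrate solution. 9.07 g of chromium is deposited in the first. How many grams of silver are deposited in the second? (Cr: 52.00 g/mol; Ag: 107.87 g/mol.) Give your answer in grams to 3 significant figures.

56.4 g

n(Cr) = 9.07 / 52.00 = 0.1744 mol
Cr³⁺ + 3e⁻ → Cr, so n(e⁻) = 3 × 0.1744 = 0.5232 mol
Since the cells are in series, n(e⁻) in the Ag cell is also 0.5232 mol.
Ag⁺ + e⁻ → Ag, so n(Ag) = 0.5232 mol
m(Ag) = 0.5232 × 107.87 = 56.4 g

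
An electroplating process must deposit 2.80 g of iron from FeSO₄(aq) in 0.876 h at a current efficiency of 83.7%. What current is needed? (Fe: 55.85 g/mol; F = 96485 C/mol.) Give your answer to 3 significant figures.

3.67 A

n(Fe) = 2.80 / 55.85 = 0.05013 mol
Fe²⁺ + 2e⁻ → Fe, so n(e⁻) = 2 × 0.05013 = 0.1003 mol
Q = 0.1003 × 96485 / 0.837 = 11560 C
I = Q / t = 11560 / 3153.6 s = 3.67 A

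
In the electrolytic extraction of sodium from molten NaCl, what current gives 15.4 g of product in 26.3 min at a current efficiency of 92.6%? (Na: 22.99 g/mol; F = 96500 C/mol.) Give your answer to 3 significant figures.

n(Na) = 15.4 / 22.99 = 0.6699 mol
Na⁺ + e⁻ → Na, so n(e⁻) = 0.6699 mol
Q = 0.6699 × 96500 / 0.926 = 69810 C
I = Q / t = 69810 / 1578 s = 44.2 A

44.2 A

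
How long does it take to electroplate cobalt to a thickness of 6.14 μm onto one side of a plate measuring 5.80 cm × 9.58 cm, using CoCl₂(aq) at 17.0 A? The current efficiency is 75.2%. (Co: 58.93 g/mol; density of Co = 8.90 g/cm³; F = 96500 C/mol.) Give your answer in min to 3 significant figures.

1.30 min

Plated area = 5.80 × 9.58 = 55.56 cm²
Volume = 55.56 × 6.14×10⁻⁴ cm = 0.03411 cm³
m(Co) = 0.03411 × 8.90 = 0.3036 g
n(Co) = 0.3036 / 58.93 = 0.005152 mol; n(e⁻) = 2 × 0.005152 = 0.01030 mol
Q = 0.01030 × 96500 / 0.752 = 1322 C
t = 1322 / 17.0 = 77.76 s = 1.30 min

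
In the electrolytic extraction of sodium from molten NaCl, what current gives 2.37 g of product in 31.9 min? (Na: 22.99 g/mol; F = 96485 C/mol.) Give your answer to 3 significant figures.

n(Na) = 2.37 / 22.99 = 0.1031 mol
Na⁺ + e⁻ → Na, so n(e⁻) = 0.1031 mol
Q = 0.1031 × 96485 = 9948 C
I = Q / t = 9948 / 1914 s = 5.20 A

5.20 A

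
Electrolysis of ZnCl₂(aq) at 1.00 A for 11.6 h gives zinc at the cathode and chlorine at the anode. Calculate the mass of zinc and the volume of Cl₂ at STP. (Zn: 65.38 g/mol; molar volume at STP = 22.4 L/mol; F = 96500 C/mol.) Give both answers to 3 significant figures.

14.1 g Zn; 4.85 L Cl₂

Q = 1.00 × 41760 = 41760 C; n(e⁻) = 41760 / 96500 = 0.4327 mol
Cathode: Zn²⁺ + 2e⁻ → Zn → n(Zn) = 0.4327/2 = 0.2164 mol → 14.1 g
Anode: 2Cl⁻ → Cl₂ + 2e⁻ → n(Cl₂) = 0.4327/2 = 0.2164 mol → 4.85 L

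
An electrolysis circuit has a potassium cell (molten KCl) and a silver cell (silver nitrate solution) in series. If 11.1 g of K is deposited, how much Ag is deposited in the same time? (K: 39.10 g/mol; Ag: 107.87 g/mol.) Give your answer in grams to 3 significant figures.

n(K) = 11.1 / 39.10 = 0.2839 mol
K⁺ + e⁻ → K, so n(e⁻) = 0.2839 mol
Same current for the same time ⇒ same n(e⁻) = 0.2839 mol in both cells.
Ag⁺ + e⁻ → Ag, so n(Ag) = 0.2839 mol
m(Ag) = 0.2839 × 107.87 = 30.6 g

30.6 g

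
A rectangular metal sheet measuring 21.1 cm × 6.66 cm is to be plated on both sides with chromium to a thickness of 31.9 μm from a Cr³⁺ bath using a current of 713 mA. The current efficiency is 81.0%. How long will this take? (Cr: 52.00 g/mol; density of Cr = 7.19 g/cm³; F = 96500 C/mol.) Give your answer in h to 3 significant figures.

Plated area = 2 × 21.1 × 6.66 = 281.1 cm²
Volume = 281.1 × 31.9×10⁻⁴ cm = 0.8967 cm³
m(Cr) = 0.8967 × 7.19 = 6.447 g
n(Cr) = 6.447 / 52.00 = 0.1240 mol; n(e⁻) = 3 × 0.1240 = 0.3720 mol
Q = 0.3720 × 96500 / 0.810 = 44320 C
t = 44320 / 0.713 = 62160 s = 17.3 h

17.3 h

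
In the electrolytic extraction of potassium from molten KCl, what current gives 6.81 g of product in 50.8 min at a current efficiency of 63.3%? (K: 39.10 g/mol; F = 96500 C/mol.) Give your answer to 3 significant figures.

8.71 A

n(K) = 6.81 / 39.10 = 0.1742 mol
K⁺ + e⁻ → K, so n(e⁻) = 0.1742 mol
Q = 0.1742 × 96500 / 0.633 = 26560 C
I = Q / t = 26560 / 3048 s = 8.71 A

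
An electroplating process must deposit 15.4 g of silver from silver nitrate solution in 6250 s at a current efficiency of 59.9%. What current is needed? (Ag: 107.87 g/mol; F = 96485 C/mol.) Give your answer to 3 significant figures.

n(Ag) = 15.4 / 107.87 = 0.1428 mol
Ag⁺ + e⁻ → Ag, so n(e⁻) = 0.1428 mol
Q = 0.1428 × 96485 / 0.599 = 23000 C
I = Q / t = 23000 / 6250 s = 3.68 A

3.68 A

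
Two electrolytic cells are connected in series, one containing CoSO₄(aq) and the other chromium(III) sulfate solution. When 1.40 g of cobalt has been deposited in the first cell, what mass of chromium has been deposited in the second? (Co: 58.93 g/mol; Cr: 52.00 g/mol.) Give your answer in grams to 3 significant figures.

0.824 g

n(Co) = 1.40 / 58.93 = 0.02376 mol
Co²⁺ + 2e⁻ → Co, so n(e⁻) = 2 × 0.02376 = 0.04752 mol
Since the cells are in series, n(e⁻) in the Cr cell is also 0.04752 mol.
Cr³⁺ + 3e⁻ → Cr, so n(Cr) = 0.04752 / 3 = 0.01584 mol
m(Cr) = 0.01584 × 52.00 = 0.824 g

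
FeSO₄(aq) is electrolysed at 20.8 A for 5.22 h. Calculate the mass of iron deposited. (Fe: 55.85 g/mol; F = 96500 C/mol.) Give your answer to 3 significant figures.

113 g

Charge passed = 20.8 × 18792 = 3.909×10^5 C
n(e⁻) = Q/F = 3.909×10^5/96500 = 4.051 mol
Fe²⁺ + 2e⁻ → Fe, so n(Fe) = 4.051 / 2 = 2.026 mol
m = 2.026 × 55.85 = 113 g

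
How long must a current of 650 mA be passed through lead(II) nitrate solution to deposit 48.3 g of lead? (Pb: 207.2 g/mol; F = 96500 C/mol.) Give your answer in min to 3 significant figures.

1150 min

n(Pb) = 48.3 / 207.2 = 0.2331 mol
Pb²⁺ + 2e⁻ → Pb, so n(e⁻) = 2 × 0.2331 = 0.4662 mol
Q = 0.4662 × 96500 = 44990 C
t = Q / I = 44990 / 0.650 = 69220 s = 1150 min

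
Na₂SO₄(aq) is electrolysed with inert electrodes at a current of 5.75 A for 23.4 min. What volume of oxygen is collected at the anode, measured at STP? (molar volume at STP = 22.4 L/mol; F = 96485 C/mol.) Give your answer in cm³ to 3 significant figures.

Charge passed = 5.75 × 1404 = 8073 C
n(e⁻) = 8073 / 96485 = 0.08367 mol
2H₂O → O₂ + 4H⁺ + 4e⁻, so n(O₂) = 0.08367 / 4 = 0.02092 mol
V = 0.02092 × 22.4 = 0.4686 L
= 469 cm³

469 cm³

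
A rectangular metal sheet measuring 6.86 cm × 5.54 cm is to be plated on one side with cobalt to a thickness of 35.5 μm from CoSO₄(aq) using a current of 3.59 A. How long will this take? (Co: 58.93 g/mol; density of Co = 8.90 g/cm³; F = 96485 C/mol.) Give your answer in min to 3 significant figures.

Plated area = 6.86 × 5.54 = 38.00 cm²
Volume = 38.00 × 35.5×10⁻⁴ cm = 0.1349 cm³
m(Co) = 0.1349 × 8.90 = 1.201 g
n(Co) = 1.201 / 58.93 = 0.02038 mol; n(e⁻) = 2 × 0.02038 = 0.04076 mol
Q = 0.04076 × 96485 = 3933 C
t = 3933 / 3.59 = 1096 s = 18.3 min

18.3 min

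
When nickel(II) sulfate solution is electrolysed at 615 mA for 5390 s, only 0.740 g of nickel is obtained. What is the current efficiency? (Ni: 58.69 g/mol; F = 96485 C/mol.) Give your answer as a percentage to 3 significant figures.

Q = 0.615 × 5390 = 3315 C
n(e⁻) = 3315 / 96485 = 0.03436 mol
Ni²⁺ + 2e⁻ → Ni, so theoretical n(Ni) = 0.01718 mol → 1.008 g
Efficiency = 0.740 / 1.008 = 0.7341 = 73.4%

73.4%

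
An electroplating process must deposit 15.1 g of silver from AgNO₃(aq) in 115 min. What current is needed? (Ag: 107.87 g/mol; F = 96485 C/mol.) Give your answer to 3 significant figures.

n(Ag) = 15.1 / 107.87 = 0.1400 mol
Ag⁺ + e⁻ → Ag, so n(e⁻) = 0.1400 mol
Q = 0.1400 × 96485 = 13510 C
I = Q / t = 13510 / 6900 s = 1.96 A

1.96 A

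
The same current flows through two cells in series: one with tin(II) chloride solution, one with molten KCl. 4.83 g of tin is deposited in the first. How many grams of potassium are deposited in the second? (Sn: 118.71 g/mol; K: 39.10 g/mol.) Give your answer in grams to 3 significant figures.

n(Sn) = 4.83 / 118.71 = 0.04069 mol
Sn²⁺ + 2e⁻ → Sn, so n(e⁻) = 2 × 0.04069 = 0.08138 mol
Since the cells are in series, n(e⁻) in the K cell is also 0.08138 mol.
K⁺ + e⁻ → K, so n(K) = 0.08138 mol
m(K) = 0.08138 × 39.10 = 3.18 g

3.18 g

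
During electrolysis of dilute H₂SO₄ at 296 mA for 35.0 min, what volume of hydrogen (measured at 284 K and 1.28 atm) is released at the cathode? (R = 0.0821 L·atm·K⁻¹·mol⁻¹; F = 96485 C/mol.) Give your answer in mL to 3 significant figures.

58.7 mL

Q = 0.296 A × 2100 s = 621.6 C
Moles of electrons = 621.6 / 96485 = 0.006442 mol
2H⁺ + 2e⁻ → H₂, so n(H₂) = 0.006442 / 2 = 0.003221 mol
V = nRT/P = 0.003221 × 0.0821 × 284 / 1.28 = 0.05867 L
= 58.7 mL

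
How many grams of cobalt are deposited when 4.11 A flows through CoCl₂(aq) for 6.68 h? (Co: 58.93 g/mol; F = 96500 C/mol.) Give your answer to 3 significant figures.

30.2 g

Q = 4.11 A × 24048 s = 98840 C
Moles of electrons = 98840 / 96500 = 1.024 mol
Co²⁺ + 2e⁻ → Co, so n(Co) = 1.024 / 2 = 0.5120 mol
m = 0.5120 × 58.93 = 30.2 g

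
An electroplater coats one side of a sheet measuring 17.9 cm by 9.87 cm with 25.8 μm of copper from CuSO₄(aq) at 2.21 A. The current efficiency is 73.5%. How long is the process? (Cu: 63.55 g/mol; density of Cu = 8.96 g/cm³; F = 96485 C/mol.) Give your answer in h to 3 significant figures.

Plated area = 17.9 × 9.87 = 176.7 cm²
Volume = 176.7 × 25.8×10⁻⁴ cm = 0.4559 cm³
m(Cu) = 0.4559 × 8.96 = 4.085 g
n(Cu) = 4.085 / 63.55 = 0.06428 mol; n(e⁻) = 2 × 0.06428 = 0.1286 mol
Q = 0.1286 × 96485 / 0.735 = 16880 C
t = 16880 / 2.21 = 7638 s = 2.12 h

2.12 h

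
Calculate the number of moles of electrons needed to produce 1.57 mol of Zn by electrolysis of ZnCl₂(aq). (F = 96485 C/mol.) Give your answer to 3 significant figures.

3.14 mol

Zn²⁺ + 2e⁻ → Zn, so n(e⁻) = 2 × 1.57 = 3.140 mol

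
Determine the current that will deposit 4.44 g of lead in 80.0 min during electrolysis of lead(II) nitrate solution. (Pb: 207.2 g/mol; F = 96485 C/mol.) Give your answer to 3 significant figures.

0.861 A

n(Pb) = 4.44 / 207.2 = 0.02143 mol
Pb²⁺ + 2e⁻ → Pb, so n(e⁻) = 2 × 0.02143 = 0.04286 mol
Q = 0.04286 × 96485 = 4135 C
I = Q / t = 4135 / 4800 s = 0.861 A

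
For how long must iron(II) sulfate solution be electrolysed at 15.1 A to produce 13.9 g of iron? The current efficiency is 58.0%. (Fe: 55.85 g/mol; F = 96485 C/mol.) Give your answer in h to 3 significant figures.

1.52 h

n(Fe) = 13.9 / 55.85 = 0.2489 mol
Fe²⁺ + 2e⁻ → Fe, so n(e⁻) = 2 × 0.2489 = 0.4978 mol
Q = 0.4978 × 96485 / 0.580 = 82810 C
t = Q / I = 82810 / 15.1 = 5484 s = 1.52 h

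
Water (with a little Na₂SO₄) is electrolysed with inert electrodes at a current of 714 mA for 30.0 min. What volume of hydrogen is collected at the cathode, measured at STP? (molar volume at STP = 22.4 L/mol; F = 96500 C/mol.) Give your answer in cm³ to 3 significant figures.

149 cm³

Q = It = 0.714 × 1800 = 1285 C
Moles of electrons = 1285 / 96500 = 0.01332 mol
2H⁺ + 2e⁻ → H₂, so n(H₂) = 0.01332 / 2 = 0.006660 mol
V = 0.006660 × 22.4 = 0.1492 L
= 149 cm³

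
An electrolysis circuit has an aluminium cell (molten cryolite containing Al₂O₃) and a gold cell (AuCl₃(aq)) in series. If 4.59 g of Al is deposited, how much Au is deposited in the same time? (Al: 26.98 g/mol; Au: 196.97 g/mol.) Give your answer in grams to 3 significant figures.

33.5 g

n(Al) = 4.59 / 26.98 = 0.1701 mol
Al³⁺ + 3e⁻ → Al, so n(e⁻) = 3 × 0.1701 = 0.5103 mol
Since the cells are in series, n(e⁻) in the Au cell is also 0.5103 mol.
Au³⁺ + 3e⁻ → Au, so n(Au) = 0.5103 / 3 = 0.1701 mol
m(Au) = 0.1701 × 196.97 = 33.5 g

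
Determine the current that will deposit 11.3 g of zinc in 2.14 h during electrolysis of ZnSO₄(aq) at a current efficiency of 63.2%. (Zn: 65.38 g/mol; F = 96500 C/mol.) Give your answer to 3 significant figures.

6.85 A

n(Zn) = 11.3 / 65.38 = 0.1728 mol
Zn²⁺ + 2e⁻ → Zn, so n(e⁻) = 2 × 0.1728 = 0.3456 mol
Q = 0.3456 × 96500 / 0.632 = 52770 C
I = Q / t = 52770 / 7704 s = 6.85 A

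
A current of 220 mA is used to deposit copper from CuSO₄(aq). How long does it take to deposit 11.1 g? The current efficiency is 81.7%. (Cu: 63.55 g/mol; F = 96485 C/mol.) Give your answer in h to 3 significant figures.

n(Cu) = 11.1 / 63.55 = 0.1747 mol
Cu²⁺ + 2e⁻ → Cu, so n(e⁻) = 2 × 0.1747 = 0.3494 mol
Q = 0.3494 × 96485 / 0.817 = 41260 C
t = Q / I = 41260 / 0.220 = 1.875×10^5 s = 52.1 h

52.1 h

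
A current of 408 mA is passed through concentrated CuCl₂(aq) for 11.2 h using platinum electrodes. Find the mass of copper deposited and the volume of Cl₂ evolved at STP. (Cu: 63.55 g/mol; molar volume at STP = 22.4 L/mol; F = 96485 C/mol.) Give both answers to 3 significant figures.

5.42 g Cu; 1.91 L Cl₂

Q = 0.408 × 40320 = 16450 C; n(e⁻) = 16450 / 96485 = 0.1705 mol
Cathode: Cu²⁺ + 2e⁻ → Cu → n(Cu) = 0.1705/2 = 0.08525 mol → 5.42 g
Anode: 2Cl⁻ → Cl₂ + 2e⁻ → n(Cl₂) = 0.1705/2 = 0.08525 mol → 1.91 L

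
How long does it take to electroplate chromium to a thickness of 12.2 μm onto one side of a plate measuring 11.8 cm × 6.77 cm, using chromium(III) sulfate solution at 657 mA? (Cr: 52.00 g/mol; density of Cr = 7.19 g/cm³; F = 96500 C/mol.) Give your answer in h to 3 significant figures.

1.65 h

Plated area = 11.8 × 6.77 = 79.89 cm²
Volume = 79.89 × 12.2×10⁻⁴ cm = 0.09747 cm³
m(Cr) = 0.09747 × 7.19 = 0.7008 g
n(Cr) = 0.7008 / 52.00 = 0.01348 mol; n(e⁻) = 3 × 0.01348 = 0.04044 mol
Q = 0.04044 × 96500 = 3902 C
t = 3902 / 0.657 = 5939 s = 1.65 h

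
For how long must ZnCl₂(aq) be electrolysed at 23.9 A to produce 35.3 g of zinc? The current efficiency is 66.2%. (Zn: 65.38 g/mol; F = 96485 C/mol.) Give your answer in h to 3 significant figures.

n(Zn) = 35.3 / 65.38 = 0.5399 mol
Zn²⁺ + 2e⁻ → Zn, so n(e⁻) = 2 × 0.5399 = 1.080 mol
Q = 1.080 × 96485 / 0.662 = 1.574×10^5 C
t = Q / I = 1.574×10^5 / 23.9 = 6586 s = 1.83 h

1.83 h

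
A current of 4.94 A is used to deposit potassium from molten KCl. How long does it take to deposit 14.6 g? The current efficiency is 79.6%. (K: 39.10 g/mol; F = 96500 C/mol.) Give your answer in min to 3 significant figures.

153 min

n(K) = 14.6 / 39.10 = 0.3734 mol
K⁺ + e⁻ → K, so n(e⁻) = 0.3734 mol
Q = 0.3734 × 96500 / 0.796 = 45270 C
t = Q / I = 45270 / 4.94 = 9164 s = 153 min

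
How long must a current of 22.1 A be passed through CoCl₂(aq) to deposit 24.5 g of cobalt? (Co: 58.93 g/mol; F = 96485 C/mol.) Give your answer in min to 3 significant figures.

n(Co) = 24.5 / 58.93 = 0.4157 mol
Co²⁺ + 2e⁻ → Co, so n(e⁻) = 2 × 0.4157 = 0.8314 mol
Q = 0.8314 × 96485 = 80220 C
t = Q / I = 80220 / 22.1 = 3630 s = 60.5 min

60.5 min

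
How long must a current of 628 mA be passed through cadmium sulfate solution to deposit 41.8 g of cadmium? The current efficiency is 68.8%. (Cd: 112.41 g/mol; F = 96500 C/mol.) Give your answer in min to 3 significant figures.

2770 min

n(Cd) = 41.8 / 112.41 = 0.3719 mol
Cd²⁺ + 2e⁻ → Cd, so n(e⁻) = 2 × 0.3719 = 0.7438 mol
Q = 0.7438 × 96500 / 0.688 = 1.043×10^5 C
t = Q / I = 1.043×10^5 / 0.628 = 1.661×10^5 s = 2770 min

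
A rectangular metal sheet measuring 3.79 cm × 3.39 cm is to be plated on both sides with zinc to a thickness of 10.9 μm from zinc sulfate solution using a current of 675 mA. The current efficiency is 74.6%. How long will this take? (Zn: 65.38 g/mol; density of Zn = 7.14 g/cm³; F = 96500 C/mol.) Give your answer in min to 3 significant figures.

19.5 min

Plated area = 2 × 3.79 × 3.39 = 25.70 cm²
Volume = 25.70 × 10.9×10⁻⁴ cm = 0.02801 cm³
m(Zn) = 0.02801 × 7.14 = 0.2000 g
n(Zn) = 0.2000 / 65.38 = 0.003059 mol; n(e⁻) = 2 × 0.003059 = 0.006118 mol
Q = 0.006118 × 96500 / 0.746 = 791.4 C
t = 791.4 / 0.675 = 1172 s = 19.5 min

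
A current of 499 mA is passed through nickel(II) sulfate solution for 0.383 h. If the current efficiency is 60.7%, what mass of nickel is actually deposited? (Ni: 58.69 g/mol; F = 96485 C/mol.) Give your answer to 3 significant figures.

Q = 0.499 × 1378.8 = 688.0 C
n(e⁻) = 688.0 / 96485 = 0.007131 mol
Ni²⁺ + 2e⁻ → Ni, so theoretical m(Ni) = 0.003566 × 58.69 = 0.2093 g
Actual mass = 60.7% × 0.2093 = 0.127 g

0.127 g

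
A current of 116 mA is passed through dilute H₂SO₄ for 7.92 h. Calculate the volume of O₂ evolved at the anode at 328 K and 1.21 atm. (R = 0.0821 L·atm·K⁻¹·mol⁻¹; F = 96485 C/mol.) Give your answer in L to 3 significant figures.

Q = It = 0.116 × 28512 = 3307 C
Moles of electrons = 3307 / 96485 = 0.03427 mol
2H₂O → O₂ + 4H⁺ + 4e⁻, so n(O₂) = 0.03427 / 4 = 0.008568 mol
V = nRT/P = 0.008568 × 0.0821 × 328 / 1.21 = 0.1907 L

0.191 L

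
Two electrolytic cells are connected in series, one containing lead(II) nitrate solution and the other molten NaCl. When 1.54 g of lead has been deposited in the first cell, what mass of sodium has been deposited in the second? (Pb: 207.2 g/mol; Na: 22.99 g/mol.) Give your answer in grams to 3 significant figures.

0.342 g

n(Pb) = 1.54 / 207.2 = 0.007432 mol
Pb²⁺ + 2e⁻ → Pb, so n(e⁻) = 2 × 0.007432 = 0.01486 mol
Since the cells are in series, n(e⁻) in the Na cell is also 0.01486 mol.
Na⁺ + e⁻ → Na, so n(Na) = 0.01486 mol
m(Na) = 0.01486 × 22.99 = 0.342 g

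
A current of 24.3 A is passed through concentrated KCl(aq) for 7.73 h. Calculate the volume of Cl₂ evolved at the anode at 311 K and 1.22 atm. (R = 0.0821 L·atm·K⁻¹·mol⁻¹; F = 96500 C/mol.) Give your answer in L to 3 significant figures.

73.3 L

Charge passed = 24.3 × 27828 = 6.762×10^5 C
Moles of electrons = 6.762×10^5 / 96500 = 7.007 mol
2Cl⁻ → Cl₂ + 2e⁻, so n(Cl₂) = 7.007 / 2 = 3.504 mol
V = nRT/P = 3.504 × 0.0821 × 311 / 1.22 = 73.33 L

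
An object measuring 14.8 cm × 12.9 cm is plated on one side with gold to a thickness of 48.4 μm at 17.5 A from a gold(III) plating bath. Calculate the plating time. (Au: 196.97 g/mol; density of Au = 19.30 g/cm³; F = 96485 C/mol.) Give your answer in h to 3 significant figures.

0.416 h

Plated area = 14.8 × 12.9 = 190.9 cm²
Volume = 190.9 × 48.4×10⁻⁴ cm = 0.9240 cm³
m(Au) = 0.9240 × 19.30 = 17.83 g
n(Au) = 17.83 / 196.97 = 0.09052 mol; n(e⁻) = 3 × 0.09052 = 0.2716 mol
Q = 0.2716 × 96485 = 26210 C
t = 26210 / 17.5 = 1498 s = 0.416 h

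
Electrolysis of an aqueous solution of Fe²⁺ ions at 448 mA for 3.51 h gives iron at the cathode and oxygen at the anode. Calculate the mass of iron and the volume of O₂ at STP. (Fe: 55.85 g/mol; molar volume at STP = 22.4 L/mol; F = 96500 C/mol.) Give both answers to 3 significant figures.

1.64 g Fe; 0.329 L O₂

Q = 0.448 × 12636 = 5661 C; n(e⁻) = 5661 / 96500 = 0.05866 mol
Cathode: Fe²⁺ + 2e⁻ → Fe → n(Fe) = 0.05866/2 = 0.02933 mol → 1.64 g
Anode: 2H₂O → O₂ + 4H⁺ + 4e⁻ → n(O₂) = 0.05866/4 = 0.01467 mol → 0.329 L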